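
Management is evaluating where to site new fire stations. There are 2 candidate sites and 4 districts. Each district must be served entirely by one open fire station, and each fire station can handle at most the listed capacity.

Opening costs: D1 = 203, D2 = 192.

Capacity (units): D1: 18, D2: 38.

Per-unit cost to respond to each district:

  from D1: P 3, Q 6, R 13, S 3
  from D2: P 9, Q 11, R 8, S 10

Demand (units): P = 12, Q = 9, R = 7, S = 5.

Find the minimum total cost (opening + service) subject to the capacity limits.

Open {D2}: P→D2 9·12=108, Q→D2 11·9=99, R→D2 8·7=56, S→D2 10·5=50.
Loads: D2 carries 33/38. Service 313; fixed 192; total 505.
Next best feasible plan costs 601.

Minimum total cost: 505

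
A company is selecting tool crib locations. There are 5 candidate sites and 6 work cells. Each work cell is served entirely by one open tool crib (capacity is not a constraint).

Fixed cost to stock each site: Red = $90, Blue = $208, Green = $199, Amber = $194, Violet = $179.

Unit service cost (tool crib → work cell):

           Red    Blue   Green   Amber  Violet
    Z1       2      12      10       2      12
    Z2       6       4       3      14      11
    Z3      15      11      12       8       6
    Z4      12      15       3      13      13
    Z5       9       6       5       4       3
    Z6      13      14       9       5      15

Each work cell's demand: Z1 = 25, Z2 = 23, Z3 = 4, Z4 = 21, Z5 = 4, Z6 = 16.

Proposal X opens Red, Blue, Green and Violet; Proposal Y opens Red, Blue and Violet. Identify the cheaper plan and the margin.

Proposal X: {Red, Blue, Green, Violet}: Z1→Red 2·25=50, Z2→Green 3·23=69, Z3→Violet 6·4=24, Z4→Green 3·21=63, Z5→Violet 3·4=12, Z6→Green 9·16=144. Service 362; fixed 676; total 1038.
Proposal Y: {Red, Blue, Violet}: Z1→Red 2·25=50, Z2→Blue 4·23=92, Z3→Violet 6·4=24, Z4→Red 12·21=252, Z5→Violet 3·4=12, Z6→Red 13·16=208. Service 638; fixed 477; total 1115.
Difference: |1038 − 1115| = 77.

Proposal X is cheaper by 77.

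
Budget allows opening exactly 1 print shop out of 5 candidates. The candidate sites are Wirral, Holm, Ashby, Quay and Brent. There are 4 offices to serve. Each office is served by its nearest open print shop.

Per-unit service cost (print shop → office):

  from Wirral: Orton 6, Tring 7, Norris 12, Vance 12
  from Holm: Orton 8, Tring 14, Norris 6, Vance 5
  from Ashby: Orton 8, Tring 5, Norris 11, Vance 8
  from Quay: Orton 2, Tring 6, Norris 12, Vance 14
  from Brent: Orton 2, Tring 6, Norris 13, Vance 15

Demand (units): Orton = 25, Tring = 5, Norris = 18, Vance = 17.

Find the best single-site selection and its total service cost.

Choose Holm only; total service cost 463.

With exactly 1 open, each office uses its cheapest among the chosen.
{Holm}: Orton→Holm 8·25=200, Tring→Holm 14·5=70, Norris→Holm 6·18=108, Vance→Holm 5·17=85. Service cost 463.
{Quay}: service cost 534
{Ashby}: service cost 559
Among all 5 size-1 choices, {Holm} is lowest.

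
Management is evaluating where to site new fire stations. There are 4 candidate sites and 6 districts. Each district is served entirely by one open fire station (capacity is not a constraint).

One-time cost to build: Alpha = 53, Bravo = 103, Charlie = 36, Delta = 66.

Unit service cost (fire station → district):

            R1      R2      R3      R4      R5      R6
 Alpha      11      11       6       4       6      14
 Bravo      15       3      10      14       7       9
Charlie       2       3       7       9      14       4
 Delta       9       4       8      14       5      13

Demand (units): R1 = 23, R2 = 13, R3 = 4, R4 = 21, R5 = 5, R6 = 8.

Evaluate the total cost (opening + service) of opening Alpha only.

Each district is assigned to its cheapest site among the open ones.
{Alpha}: R1→Alpha 11·23=253, R2→Alpha 11·13=143, R3→Alpha 6·4=24, R4→Alpha 4·21=84, R5→Alpha 6·5=30, R6→Alpha 14·8=112. Service 646; fixed 53; total 699.

Total cost: 699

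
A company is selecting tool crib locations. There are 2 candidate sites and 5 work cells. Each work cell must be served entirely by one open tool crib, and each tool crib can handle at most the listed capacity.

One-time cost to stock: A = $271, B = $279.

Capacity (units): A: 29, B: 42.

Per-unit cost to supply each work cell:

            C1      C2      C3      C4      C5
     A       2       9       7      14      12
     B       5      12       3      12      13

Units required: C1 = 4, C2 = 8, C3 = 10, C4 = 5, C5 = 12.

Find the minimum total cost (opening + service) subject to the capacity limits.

Minimum total cost: 641

Open {B}: C1→B 5·4=20, C2→B 12·8=96, C3→B 3·10=30, C4→B 12·5=60, C5→B 13·12=156.
Loads: B carries 39/42. Service 362; fixed 279; total 641.
Next best feasible plan costs 864.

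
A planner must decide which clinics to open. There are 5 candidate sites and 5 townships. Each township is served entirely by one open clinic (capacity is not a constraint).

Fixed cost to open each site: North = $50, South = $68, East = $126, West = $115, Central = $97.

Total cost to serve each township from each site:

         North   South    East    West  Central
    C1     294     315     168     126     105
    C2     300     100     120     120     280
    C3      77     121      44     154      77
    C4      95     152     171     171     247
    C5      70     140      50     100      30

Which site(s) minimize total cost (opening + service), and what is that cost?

For any fixed open set, each township goes to its cheapest open site; total = fixed + service.
{North, South, Central}: C1→Central 105, C2→South 100, C3→North 77, C4→North 95, C5→Central 30. Service 407; fixed 215; total 622.
{South, Central}: service 464 + fixed 165 = 629
{North, East}: service 477 + fixed 176 = 653
{North, South, East, West, Central}: service 374 + fixed 456 = 830
No other subset beats 622.

Open North, South and Central; minimum total cost 622.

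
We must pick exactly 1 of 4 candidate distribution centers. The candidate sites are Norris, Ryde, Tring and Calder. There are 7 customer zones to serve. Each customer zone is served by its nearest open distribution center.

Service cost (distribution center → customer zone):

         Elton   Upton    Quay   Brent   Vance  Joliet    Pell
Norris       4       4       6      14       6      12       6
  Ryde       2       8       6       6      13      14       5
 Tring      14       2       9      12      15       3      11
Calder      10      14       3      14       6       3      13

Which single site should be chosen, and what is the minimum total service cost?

Choose Norris only; total service cost 52.

With exactly 1 open, each customer zone uses its cheapest among the chosen.
{Norris}: Elton→Norris 4, Upton→Norris 4, Quay→Norris 6, Brent→Norris 14, Vance→Norris 6, Joliet→Norris 12, Pell→Norris 6. Service cost 52.
{Ryde}: service cost 54
{Calder}: service cost 63
Among all 4 size-1 choices, {Norris} is lowest.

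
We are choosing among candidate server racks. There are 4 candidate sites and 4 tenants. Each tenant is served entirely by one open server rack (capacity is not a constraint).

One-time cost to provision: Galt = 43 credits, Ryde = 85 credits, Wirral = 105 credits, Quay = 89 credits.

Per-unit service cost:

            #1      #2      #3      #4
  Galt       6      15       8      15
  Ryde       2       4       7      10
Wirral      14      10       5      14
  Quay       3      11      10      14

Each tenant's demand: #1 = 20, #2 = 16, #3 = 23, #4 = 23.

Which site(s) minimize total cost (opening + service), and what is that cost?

Open Ryde only; minimum total cost 580.

For any fixed open set, each tenant goes to its cheapest open site; total = fixed + service.
{Ryde}: #1→Ryde 2·20=40, #2→Ryde 4·16=64, #3→Ryde 7·23=161, #4→Ryde 10·23=230. Service 495; fixed 85; total 580.
{Galt, Ryde}: service 495 + fixed 128 = 623
{Ryde, Wirral}: #1→Ryde 2·20=40, #2→Ryde 4·16=64, #3→Wirral 5·23=115, #4→Ryde 10·23=230. Service 449; fixed 190; total 639.
{Galt, Ryde, Wirral, Quay}: service 449 + fixed 322 = 771
No other subset beats 580.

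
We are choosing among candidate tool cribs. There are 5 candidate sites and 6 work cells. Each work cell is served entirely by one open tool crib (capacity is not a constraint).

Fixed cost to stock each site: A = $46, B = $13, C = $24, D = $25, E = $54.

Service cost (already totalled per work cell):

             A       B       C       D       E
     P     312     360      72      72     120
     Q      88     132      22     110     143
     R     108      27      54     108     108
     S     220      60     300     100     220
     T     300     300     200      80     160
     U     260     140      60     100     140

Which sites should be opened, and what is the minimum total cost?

For any fixed open set, each work cell goes to its cheapest open site; total = fixed + service.
{B, C, D}: P→C 72, Q→C 22, R→B 27, S→B 60, T→D 80, U→C 60. Service 321; fixed 62; total 383.
{A, B, C, D}: P→C 72, Q→C 22, R→B 27, S→B 60, T→D 80, U→C 60. Service 321; fixed 108; total 429.
{B, C, D, E}: P→C 72, Q→C 22, R→B 27, S→B 60, T→D 80, U→C 60. Service 321; fixed 116; total 437.
{A, B, C, D, E}: P→C 72, Q→C 22, R→B 27, S→B 60, T→D 80, U→C 60. Service 321; fixed 162; total 483.
No other subset beats 383.

Open B, C and D; minimum total cost 383.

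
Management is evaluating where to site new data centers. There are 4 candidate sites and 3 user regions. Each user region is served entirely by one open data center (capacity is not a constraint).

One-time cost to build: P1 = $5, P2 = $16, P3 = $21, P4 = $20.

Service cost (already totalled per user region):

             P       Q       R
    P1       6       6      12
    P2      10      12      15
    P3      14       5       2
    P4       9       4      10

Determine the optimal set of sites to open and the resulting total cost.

Open P1 only; minimum total cost 29.

For any fixed open set, each user region goes to its cheapest open site; total = fixed + service.
{P1}: P→P1 6, Q→P1 6, R→P1 12. Service 24; fixed 5; total 29.
{P1, P3}: P→P1 6, Q→P3 5, R→P3 2. Service 13; fixed 26; total 39.
{P3}: P→P3 14, Q→P3 5, R→P3 2. Service 21; fixed 21; total 42.
{P1, P2, P3, P4}: service 12 + fixed 62 = 74
(All 15 nonempty subsets were checked; P1 only is lowest.)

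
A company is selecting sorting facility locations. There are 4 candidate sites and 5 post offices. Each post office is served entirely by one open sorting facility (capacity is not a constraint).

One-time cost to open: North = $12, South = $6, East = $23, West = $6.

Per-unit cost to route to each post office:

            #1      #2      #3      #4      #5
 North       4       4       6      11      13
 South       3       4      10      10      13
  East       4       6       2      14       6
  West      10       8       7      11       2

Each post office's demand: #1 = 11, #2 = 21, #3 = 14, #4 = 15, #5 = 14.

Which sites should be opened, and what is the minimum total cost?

Open South, East and West; minimum total cost 358.

For any fixed open set, each post office goes to its cheapest open site; total = fixed + service.
{South, East, West}: #1→South 3·11=33, #2→South 4·21=84, #3→East 2·14=28, #4→South 10·15=150, #5→West 2·14=28. Service 323; fixed 35; total 358.
{North, South, East, West}: #1→South 3·11=33, #2→North 4·21=84, #3→East 2·14=28, #4→South 10·15=150, #5→West 2·14=28. Service 323; fixed 47; total 370.
{North, East, West}: #1→North 4·11=44, #2→North 4·21=84, #3→East 2·14=28, #4→North 11·15=165, #5→West 2·14=28. Service 349; fixed 41; total 390.
{South}: service 589 + fixed 6 = 595
No other subset beats 358.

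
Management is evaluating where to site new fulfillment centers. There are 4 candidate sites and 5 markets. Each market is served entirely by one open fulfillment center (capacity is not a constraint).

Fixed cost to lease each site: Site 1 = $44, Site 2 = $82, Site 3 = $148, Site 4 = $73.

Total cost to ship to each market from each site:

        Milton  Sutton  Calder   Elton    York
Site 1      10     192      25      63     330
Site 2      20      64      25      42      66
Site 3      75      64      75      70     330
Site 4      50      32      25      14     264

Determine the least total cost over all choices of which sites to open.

Minimum total cost: 299

For any fixed open set, each market goes to its cheapest open site; total = fixed + service.
{Site 2}: Milton→Site 2 20, Sutton→Site 2 64, Calder→Site 2 25, Elton→Site 2 42, York→Site 2 66. Service 217; fixed 82; total 299.
{Site 2, Site 4}: service 157 + fixed 155 = 312
{Site 1, Site 2}: Milton→Site 1 10, Sutton→Site 2 64, Calder→Site 1 25, Elton→Site 2 42, York→Site 2 66. Service 207; fixed 126; total 333.
{Site 1, Site 2, Site 3, Site 4}: service 147 + fixed 347 = 494
(All 15 nonempty subsets were checked; Site 2 only is lowest.)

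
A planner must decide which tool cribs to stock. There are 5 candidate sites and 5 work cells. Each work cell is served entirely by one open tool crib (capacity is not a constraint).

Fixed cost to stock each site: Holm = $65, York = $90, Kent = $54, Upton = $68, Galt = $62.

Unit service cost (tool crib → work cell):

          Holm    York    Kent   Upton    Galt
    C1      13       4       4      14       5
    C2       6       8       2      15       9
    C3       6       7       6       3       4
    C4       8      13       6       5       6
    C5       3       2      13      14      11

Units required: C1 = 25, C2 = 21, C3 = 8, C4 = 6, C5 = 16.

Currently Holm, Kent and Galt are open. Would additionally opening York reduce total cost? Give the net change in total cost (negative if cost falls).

No — net change +74 (cost rises by 74).

Current service cost with {Holm, Kent, Galt}: 258.
Adding York: each work cell re-picks its cheapest; new service cost 242, saving 16.
Extra fixed cost: 90. Net change = 90 − 16 = 74.
(Totals: 439 → 513.)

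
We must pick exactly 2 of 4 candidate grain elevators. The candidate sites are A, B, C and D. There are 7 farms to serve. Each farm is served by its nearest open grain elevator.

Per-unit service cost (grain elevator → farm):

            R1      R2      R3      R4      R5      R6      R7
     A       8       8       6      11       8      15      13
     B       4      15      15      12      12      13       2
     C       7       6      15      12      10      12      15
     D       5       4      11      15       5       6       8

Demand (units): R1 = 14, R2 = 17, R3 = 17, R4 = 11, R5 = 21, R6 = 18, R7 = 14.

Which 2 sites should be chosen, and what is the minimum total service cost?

Choose B and D; total service cost 684.

With exactly 2 open, each farm uses its cheapest among the chosen.
{B, D}: R1→B 4·14=56, R2→D 4·17=68, R3→D 11·17=187, R4→B 12·11=132, R5→D 5·21=105, R6→D 6·18=108, R7→B 2·14=28. Service cost 684.
{A, D}: service cost 686
{C, D}: service cost 782
Among all 6 size-2 choices, {B, D} is lowest.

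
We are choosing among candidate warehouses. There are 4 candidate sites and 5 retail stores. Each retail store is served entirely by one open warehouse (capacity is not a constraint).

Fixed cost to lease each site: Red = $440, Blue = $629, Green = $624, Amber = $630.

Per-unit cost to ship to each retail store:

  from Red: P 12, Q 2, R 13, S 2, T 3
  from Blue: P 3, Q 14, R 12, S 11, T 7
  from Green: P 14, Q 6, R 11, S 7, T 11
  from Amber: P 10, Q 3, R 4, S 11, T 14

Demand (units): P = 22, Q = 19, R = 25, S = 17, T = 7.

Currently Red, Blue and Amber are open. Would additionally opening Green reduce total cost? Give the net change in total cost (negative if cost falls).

No — net change +624 (cost rises by 624).

Current service cost with {Red, Blue, Amber}: 259.
Adding Green: each retail store re-picks its cheapest; new service cost 259, saving 0.
Extra fixed cost: 624. Net change = 624 − 0 = 624.
(Totals: 1958 → 2582.)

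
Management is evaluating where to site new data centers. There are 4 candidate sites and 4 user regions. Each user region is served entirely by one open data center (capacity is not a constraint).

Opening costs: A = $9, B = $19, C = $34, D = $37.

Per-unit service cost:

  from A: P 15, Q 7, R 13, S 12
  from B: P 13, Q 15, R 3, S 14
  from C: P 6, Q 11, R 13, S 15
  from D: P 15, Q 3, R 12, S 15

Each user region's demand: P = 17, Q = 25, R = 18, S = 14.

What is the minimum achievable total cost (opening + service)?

For any fixed open set, each user region goes to its cheapest open site; total = fixed + service.
{A, B, C, D}: P→C 6·17=102, Q→D 3·25=75, R→B 3·18=54, S→A 12·14=168. Service 399; fixed 99; total 498.
{B, C, D}: P→C 6·17=102, Q→D 3·25=75, R→B 3·18=54, S→B 14·14=196. Service 427; fixed 90; total 517.
{A, B, C}: P→C 6·17=102, Q→A 7·25=175, R→B 3·18=54, S→A 12·14=168. Service 499; fixed 62; total 561.
{A}: P→A 15·17=255, Q→A 7·25=175, R→A 13·18=234, S→A 12·14=168. Service 832; fixed 9; total 841.
(All 15 nonempty subsets were checked; A, B, C and D is lowest.)

Minimum total cost: 498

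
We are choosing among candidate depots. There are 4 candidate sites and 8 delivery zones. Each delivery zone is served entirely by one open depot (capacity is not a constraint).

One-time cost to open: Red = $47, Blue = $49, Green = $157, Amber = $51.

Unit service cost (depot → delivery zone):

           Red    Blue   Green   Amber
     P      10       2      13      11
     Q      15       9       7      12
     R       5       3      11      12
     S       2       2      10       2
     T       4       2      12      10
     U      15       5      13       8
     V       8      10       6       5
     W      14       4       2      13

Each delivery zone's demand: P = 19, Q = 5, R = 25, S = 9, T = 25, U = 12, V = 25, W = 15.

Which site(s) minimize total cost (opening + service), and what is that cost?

For any fixed open set, each delivery zone goes to its cheapest open site; total = fixed + service.
{Blue, Amber}: P→Blue 2·19=38, Q→Blue 9·5=45, R→Blue 3·25=75, S→Blue 2·9=18, T→Blue 2·25=50, U→Blue 5·12=60, V→Amber 5·25=125, W→Blue 4·15=60. Service 471; fixed 100; total 571.
{Red, Blue, Amber}: service 471 + fixed 147 = 618
{Red, Blue}: service 546 + fixed 96 = 642
{Red, Blue, Green, Amber}: service 431 + fixed 304 = 735
No other subset beats 571.

Open Blue and Amber; minimum total cost 571.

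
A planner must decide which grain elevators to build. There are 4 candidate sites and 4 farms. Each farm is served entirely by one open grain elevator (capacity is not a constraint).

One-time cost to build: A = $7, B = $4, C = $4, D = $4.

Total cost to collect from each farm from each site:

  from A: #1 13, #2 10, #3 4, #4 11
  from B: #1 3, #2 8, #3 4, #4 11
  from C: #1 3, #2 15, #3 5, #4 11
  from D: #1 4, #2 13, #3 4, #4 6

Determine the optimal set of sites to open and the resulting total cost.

For any fixed open set, each farm goes to its cheapest open site; total = fixed + service.
{B, D}: #1→B 3, #2→B 8, #3→B 4, #4→D 6. Service 21; fixed 8; total 29.
{B}: service 26 + fixed 4 = 30
{D}: service 27 + fixed 4 = 31
{A, B, C, D}: service 21 + fixed 19 = 40
No other subset beats 29.

Open B and D; minimum total cost 29.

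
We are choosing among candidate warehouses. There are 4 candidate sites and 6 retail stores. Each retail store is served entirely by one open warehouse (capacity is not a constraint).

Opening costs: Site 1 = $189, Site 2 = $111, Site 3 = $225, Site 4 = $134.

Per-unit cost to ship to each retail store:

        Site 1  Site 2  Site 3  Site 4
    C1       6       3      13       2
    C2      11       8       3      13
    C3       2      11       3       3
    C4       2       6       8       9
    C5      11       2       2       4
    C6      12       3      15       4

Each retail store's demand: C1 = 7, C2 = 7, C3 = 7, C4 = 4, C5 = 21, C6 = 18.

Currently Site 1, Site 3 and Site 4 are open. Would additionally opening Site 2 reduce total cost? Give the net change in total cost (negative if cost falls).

Current service cost with {Site 1, Site 3, Site 4}: 171.
Adding Site 2: each retail store re-picks its cheapest; new service cost 153, saving 18.
Extra fixed cost: 111. Net change = 111 − 18 = 93.
(Totals: 719 → 812.)

No — net change +93 (cost rises by 93).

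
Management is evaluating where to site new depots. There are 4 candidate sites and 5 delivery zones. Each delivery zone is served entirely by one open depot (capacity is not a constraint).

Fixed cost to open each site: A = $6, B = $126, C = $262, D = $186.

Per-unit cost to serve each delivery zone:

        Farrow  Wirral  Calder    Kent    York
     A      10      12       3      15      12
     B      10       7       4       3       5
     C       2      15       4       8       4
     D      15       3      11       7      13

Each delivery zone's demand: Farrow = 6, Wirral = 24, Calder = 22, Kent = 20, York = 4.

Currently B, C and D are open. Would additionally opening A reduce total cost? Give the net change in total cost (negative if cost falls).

Yes — net change −16 (cost falls by 16).

Current service cost with {B, C, D}: 248.
Adding A: each delivery zone re-picks its cheapest; new service cost 226, saving 22.
Extra fixed cost: 6. Net change = 6 − 22 = -16.
(Totals: 822 → 806.)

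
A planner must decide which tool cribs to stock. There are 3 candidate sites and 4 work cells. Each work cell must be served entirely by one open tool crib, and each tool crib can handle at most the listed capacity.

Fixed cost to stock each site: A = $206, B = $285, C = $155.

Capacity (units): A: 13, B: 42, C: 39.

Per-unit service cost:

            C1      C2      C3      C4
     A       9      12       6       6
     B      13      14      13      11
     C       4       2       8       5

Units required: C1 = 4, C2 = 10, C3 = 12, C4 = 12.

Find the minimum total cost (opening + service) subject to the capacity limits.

Open {C}: C1→C 4·4=16, C2→C 2·10=20, C3→C 8·12=96, C4→C 5·12=60.
Loads: C carries 38/39. Service 192; fixed 155; total 347.
Next best feasible plan costs 529.

Minimum total cost: 347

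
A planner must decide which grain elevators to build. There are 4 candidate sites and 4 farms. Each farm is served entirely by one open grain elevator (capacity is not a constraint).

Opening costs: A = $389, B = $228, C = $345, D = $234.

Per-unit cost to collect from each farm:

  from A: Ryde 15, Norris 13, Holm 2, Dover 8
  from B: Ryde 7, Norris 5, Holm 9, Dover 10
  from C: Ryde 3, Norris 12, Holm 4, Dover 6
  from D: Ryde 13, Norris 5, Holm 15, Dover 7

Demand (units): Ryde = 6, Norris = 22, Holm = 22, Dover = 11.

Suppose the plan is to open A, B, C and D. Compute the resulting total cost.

Total cost: 1434

Each farm is assigned to its cheapest site among the open ones.
{A, B, C, D}: Ryde→C 3·6=18, Norris→B 5·22=110, Holm→A 2·22=44, Dover→C 6·11=66. Service 238; fixed 1196; total 1434.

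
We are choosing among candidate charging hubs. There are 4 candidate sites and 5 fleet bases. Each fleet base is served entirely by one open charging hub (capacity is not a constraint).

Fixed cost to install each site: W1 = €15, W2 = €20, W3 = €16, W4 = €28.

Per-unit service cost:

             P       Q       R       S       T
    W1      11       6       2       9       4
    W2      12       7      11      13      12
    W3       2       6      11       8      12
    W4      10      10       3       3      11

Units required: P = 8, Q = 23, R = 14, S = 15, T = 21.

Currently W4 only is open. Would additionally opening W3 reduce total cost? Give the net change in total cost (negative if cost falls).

Yes — net change −140 (cost falls by 140).

Current service cost with {W4}: 628.
Adding W3: each fleet base re-picks its cheapest; new service cost 472, saving 156.
Extra fixed cost: 16. Net change = 16 − 156 = -140.
(Totals: 656 → 516.)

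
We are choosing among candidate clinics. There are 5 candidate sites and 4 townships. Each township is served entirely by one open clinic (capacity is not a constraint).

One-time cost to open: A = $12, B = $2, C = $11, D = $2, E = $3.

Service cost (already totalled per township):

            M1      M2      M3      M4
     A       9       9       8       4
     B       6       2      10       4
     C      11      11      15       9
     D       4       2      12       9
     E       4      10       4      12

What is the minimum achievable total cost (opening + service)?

For any fixed open set, each township goes to its cheapest open site; total = fixed + service.
{B, E}: M1→E 4, M2→B 2, M3→E 4, M4→B 4. Service 14; fixed 5; total 19.
{B, D, E}: M1→D 4, M2→B 2, M3→E 4, M4→B 4. Service 14; fixed 7; total 21.
{B}: service 22 + fixed 2 = 24
{A, B, C, D, E}: service 14 + fixed 30 = 44
No other subset beats 19.

Minimum total cost: 19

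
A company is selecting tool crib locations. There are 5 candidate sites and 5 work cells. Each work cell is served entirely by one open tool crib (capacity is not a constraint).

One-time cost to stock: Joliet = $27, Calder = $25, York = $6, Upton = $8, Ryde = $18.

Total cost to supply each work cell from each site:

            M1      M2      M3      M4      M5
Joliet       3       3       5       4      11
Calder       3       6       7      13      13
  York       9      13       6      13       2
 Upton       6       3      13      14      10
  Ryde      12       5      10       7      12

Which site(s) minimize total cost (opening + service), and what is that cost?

Open York and Upton; minimum total cost 44.

For any fixed open set, each work cell goes to its cheapest open site; total = fixed + service.
{York, Upton}: M1→Upton 6, M2→Upton 3, M3→York 6, M4→York 13, M5→York 2. Service 30; fixed 14; total 44.
{York}: M1→York 9, M2→York 13, M3→York 6, M4→York 13, M5→York 2. Service 43; fixed 6; total 49.
{Joliet, York}: service 17 + fixed 33 = 50
{Joliet, Calder, York, Upton, Ryde}: service 17 + fixed 84 = 101
No other subset beats 44.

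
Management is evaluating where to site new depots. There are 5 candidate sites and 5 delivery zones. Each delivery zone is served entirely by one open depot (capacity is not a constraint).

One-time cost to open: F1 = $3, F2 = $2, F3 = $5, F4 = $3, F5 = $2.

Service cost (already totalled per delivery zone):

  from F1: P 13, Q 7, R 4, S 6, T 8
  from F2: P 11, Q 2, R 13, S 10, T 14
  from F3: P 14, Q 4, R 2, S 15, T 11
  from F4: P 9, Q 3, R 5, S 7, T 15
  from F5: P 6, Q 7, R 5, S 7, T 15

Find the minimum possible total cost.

For any fixed open set, each delivery zone goes to its cheapest open site; total = fixed + service.
{F1, F2, F5}: P→F5 6, Q→F2 2, R→F1 4, S→F1 6, T→F1 8. Service 26; fixed 7; total 33.
{F1, F4, F5}: service 27 + fixed 8 = 35
{F1, F2}: P→F2 11, Q→F2 2, R→F1 4, S→F1 6, T→F1 8. Service 31; fixed 5; total 36.
{F1, F2, F3, F4, F5}: P→F5 6, Q→F2 2, R→F3 2, S→F1 6, T→F1 8. Service 24; fixed 15; total 39.
No other subset beats 33.

Minimum total cost: 33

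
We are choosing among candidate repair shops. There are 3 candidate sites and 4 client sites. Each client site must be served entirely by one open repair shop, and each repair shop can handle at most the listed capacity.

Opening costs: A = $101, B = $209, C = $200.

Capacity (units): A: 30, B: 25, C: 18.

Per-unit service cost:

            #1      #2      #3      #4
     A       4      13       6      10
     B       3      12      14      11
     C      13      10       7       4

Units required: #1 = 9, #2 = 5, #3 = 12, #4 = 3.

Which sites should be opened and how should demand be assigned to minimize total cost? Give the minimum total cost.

Minimum total cost: 304

Open {A}: #1→A 4·9=36, #2→A 13·5=65, #3→A 6·12=72, #4→A 10·3=30.
Loads: A carries 29/30. Service 203; fixed 101; total 304.
Next best feasible plan costs 471.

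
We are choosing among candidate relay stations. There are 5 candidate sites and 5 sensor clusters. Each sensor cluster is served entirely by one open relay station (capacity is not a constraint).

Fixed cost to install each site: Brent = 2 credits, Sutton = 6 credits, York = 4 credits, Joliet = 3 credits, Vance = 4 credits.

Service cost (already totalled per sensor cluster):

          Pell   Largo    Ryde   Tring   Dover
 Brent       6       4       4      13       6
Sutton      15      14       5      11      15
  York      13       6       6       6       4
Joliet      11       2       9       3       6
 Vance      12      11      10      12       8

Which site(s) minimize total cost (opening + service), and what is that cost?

For any fixed open set, each sensor cluster goes to its cheapest open site; total = fixed + service.
{Brent, Joliet}: Pell→Brent 6, Largo→Joliet 2, Ryde→Brent 4, Tring→Joliet 3, Dover→Brent 6. Service 21; fixed 5; total 26.
{Brent, York, Joliet}: service 19 + fixed 9 = 28
{Brent, York}: service 24 + fixed 6 = 30
{Brent, Sutton, York, Joliet, Vance}: Pell→Brent 6, Largo→Joliet 2, Ryde→Brent 4, Tring→Joliet 3, Dover→York 4. Service 19; fixed 19; total 38.
No other subset beats 26.

Open Brent and Joliet; minimum total cost 26.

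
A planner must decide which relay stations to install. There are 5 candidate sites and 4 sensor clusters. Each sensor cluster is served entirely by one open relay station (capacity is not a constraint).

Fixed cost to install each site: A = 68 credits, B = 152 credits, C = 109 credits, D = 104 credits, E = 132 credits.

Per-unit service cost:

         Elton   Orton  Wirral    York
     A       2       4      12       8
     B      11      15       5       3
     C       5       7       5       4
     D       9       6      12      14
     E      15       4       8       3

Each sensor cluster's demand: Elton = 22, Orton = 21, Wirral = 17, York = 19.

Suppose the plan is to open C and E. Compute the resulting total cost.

Each sensor cluster is assigned to its cheapest site among the open ones.
{C, E}: Elton→C 5·22=110, Orton→E 4·21=84, Wirral→C 5·17=85, York→E 3·19=57. Service 336; fixed 241; total 577.

Total cost: 577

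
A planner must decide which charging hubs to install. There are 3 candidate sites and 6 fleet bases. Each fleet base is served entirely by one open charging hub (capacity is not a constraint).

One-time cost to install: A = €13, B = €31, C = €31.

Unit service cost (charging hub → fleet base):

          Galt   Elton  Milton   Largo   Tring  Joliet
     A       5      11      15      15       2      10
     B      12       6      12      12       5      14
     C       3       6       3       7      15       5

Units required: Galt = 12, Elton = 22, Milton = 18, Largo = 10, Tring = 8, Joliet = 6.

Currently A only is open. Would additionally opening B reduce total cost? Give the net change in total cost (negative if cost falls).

Yes — net change −163 (cost falls by 163).

Current service cost with {A}: 798.
Adding B: each fleet base re-picks its cheapest; new service cost 604, saving 194.
Extra fixed cost: 31. Net change = 31 − 194 = -163.
(Totals: 811 → 648.)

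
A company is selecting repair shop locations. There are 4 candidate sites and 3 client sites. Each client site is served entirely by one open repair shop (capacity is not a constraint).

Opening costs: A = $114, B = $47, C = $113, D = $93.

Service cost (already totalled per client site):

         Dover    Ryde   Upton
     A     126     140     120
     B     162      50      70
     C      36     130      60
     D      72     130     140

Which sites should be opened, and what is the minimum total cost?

For any fixed open set, each client site goes to its cheapest open site; total = fixed + service.
{B, C}: Dover→C 36, Ryde→B 50, Upton→C 60. Service 146; fixed 160; total 306.
{B}: service 282 + fixed 47 = 329
{B, D}: service 192 + fixed 140 = 332
{A, B, C, D}: service 146 + fixed 367 = 513
No other subset beats 306.

Open B and C; minimum total cost 306.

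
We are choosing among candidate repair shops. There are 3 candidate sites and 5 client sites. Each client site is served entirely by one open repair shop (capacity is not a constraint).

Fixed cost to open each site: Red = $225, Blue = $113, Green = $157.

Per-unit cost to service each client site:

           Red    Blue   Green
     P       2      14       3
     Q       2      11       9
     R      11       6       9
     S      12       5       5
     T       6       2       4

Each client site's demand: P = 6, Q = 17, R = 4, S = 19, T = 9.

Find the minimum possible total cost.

Minimum total cost: 495

For any fixed open set, each client site goes to its cheapest open site; total = fixed + service.
{Green}: P→Green 3·6=18, Q→Green 9·17=153, R→Green 9·4=36, S→Green 5·19=95, T→Green 4·9=36. Service 338; fixed 157; total 495.
{Red, Blue}: service 183 + fixed 338 = 521
{Blue}: service 408 + fixed 113 = 521
{Red, Blue, Green}: service 183 + fixed 495 = 678
No other subset beats 495.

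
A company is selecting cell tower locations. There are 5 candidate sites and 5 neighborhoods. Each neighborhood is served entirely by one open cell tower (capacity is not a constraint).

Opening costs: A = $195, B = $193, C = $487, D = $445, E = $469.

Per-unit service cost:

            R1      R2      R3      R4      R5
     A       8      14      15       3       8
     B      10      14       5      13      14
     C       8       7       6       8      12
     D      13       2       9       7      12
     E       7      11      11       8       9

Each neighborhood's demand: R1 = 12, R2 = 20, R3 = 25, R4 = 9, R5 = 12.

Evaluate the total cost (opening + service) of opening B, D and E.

Each neighborhood is assigned to its cheapest site among the open ones.
{B, D, E}: R1→E 7·12=84, R2→D 2·20=40, R3→B 5·25=125, R4→D 7·9=63, R5→E 9·12=108. Service 420; fixed 1107; total 1527.

Total cost: 1527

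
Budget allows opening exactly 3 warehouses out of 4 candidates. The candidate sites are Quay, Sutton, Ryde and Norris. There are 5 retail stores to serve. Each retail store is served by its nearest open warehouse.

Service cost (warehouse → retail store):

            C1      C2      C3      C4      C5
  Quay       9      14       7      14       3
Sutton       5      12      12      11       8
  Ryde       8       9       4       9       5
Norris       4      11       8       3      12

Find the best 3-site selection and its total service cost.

With exactly 3 open, each retail store uses its cheapest among the chosen.
{Quay, Ryde, Norris}: C1→Norris 4, C2→Ryde 9, C3→Ryde 4, C4→Norris 3, C5→Quay 3. Service cost 23.
{Sutton, Ryde, Norris}: service cost 25
{Quay, Sutton, Norris}: service cost 28
Among all 4 size-3 choices, {Quay, Ryde, Norris} is lowest.

Choose Quay, Ryde and Norris; total service cost 23.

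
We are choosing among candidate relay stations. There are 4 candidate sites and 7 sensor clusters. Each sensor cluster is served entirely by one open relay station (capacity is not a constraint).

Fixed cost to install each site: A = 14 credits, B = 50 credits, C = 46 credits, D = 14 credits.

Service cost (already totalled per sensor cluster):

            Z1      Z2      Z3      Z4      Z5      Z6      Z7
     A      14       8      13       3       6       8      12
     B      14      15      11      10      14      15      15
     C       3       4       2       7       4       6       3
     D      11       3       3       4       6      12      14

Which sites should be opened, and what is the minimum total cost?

For any fixed open set, each sensor cluster goes to its cheapest open site; total = fixed + service.
{D}: Z1→D 11, Z2→D 3, Z3→D 3, Z4→D 4, Z5→D 6, Z6→D 12, Z7→D 14. Service 53; fixed 14; total 67.
{A, D}: service 46 + fixed 28 = 74
{C}: Z1→C 3, Z2→C 4, Z3→C 2, Z4→C 7, Z5→C 4, Z6→C 6, Z7→C 3. Service 29; fixed 46; total 75.
{A, B, C, D}: Z1→C 3, Z2→D 3, Z3→C 2, Z4→A 3, Z5→C 4, Z6→C 6, Z7→C 3. Service 24; fixed 124; total 148.
(All 15 nonempty subsets were checked; D only is lowest.)

Open D only; minimum total cost 67.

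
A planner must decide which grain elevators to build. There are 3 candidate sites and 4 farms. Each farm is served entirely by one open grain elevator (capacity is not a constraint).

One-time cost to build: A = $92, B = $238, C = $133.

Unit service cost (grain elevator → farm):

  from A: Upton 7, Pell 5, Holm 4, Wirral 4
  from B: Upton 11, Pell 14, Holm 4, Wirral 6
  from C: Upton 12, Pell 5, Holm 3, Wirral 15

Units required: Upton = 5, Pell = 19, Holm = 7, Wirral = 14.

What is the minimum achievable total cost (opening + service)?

Minimum total cost: 306

For any fixed open set, each farm goes to its cheapest open site; total = fixed + service.
{A}: Upton→A 7·5=35, Pell→A 5·19=95, Holm→A 4·7=28, Wirral→A 4·14=56. Service 214; fixed 92; total 306.
{A, C}: Upton→A 7·5=35, Pell→A 5·19=95, Holm→C 3·7=21, Wirral→A 4·14=56. Service 207; fixed 225; total 432.
{C}: service 386 + fixed 133 = 519
{A, B, C}: service 207 + fixed 463 = 670
No other subset beats 306.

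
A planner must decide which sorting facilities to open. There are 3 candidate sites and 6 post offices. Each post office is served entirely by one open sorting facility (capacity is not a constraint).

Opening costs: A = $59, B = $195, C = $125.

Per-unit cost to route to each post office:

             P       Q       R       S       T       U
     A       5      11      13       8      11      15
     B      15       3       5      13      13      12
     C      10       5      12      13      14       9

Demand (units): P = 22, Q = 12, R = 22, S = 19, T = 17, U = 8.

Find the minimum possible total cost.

For any fixed open set, each post office goes to its cheapest open site; total = fixed + service.
{A, B}: P→A 5·22=110, Q→B 3·12=36, R→B 5·22=110, S→A 8·19=152, T→A 11·17=187, U→B 12·8=96. Service 691; fixed 254; total 945.
{A, C}: P→A 5·22=110, Q→C 5·12=60, R→C 12·22=264, S→A 8·19=152, T→A 11·17=187, U→C 9·8=72. Service 845; fixed 184; total 1029.
{A}: service 987 + fixed 59 = 1046
{A, B, C}: P→A 5·22=110, Q→B 3·12=36, R→B 5·22=110, S→A 8·19=152, T→A 11·17=187, U→C 9·8=72. Service 667; fixed 379; total 1046.
No other subset beats 945.

Minimum total cost: 945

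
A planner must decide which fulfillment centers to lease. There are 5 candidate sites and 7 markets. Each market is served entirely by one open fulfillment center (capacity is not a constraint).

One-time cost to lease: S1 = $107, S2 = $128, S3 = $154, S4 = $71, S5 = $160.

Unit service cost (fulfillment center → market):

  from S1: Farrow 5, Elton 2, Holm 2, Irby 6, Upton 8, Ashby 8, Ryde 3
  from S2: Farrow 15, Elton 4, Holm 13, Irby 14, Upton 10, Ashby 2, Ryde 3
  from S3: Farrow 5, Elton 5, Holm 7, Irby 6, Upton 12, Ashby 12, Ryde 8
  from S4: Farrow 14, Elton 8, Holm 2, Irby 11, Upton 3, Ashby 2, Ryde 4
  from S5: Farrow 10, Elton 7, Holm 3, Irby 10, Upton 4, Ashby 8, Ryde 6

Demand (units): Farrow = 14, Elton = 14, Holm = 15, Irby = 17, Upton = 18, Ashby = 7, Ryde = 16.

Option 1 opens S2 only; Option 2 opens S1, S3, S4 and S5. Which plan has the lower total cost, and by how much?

Option 2 is cheaper by 231.

Option 1: {S2}: Farrow→S2 15·14=210, Elton→S2 4·14=56, Holm→S2 13·15=195, Irby→S2 14·17=238, Upton→S2 10·18=180, Ashby→S2 2·7=14, Ryde→S2 3·16=48. Service 941; fixed 128; total 1069.
Option 2: {S1, S3, S4, S5}: Farrow→S1 5·14=70, Elton→S1 2·14=28, Holm→S1 2·15=30, Irby→S1 6·17=102, Upton→S4 3·18=54, Ashby→S4 2·7=14, Ryde→S1 3·16=48. Service 346; fixed 492; total 838.
Difference: |1069 − 838| = 231.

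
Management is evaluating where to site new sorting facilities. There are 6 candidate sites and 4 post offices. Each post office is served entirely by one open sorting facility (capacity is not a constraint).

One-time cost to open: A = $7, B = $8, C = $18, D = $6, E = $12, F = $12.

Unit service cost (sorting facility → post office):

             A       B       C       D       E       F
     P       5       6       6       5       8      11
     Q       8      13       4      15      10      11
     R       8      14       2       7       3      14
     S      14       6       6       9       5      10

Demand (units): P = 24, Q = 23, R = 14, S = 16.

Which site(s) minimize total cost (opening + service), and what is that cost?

Open C, D and E; minimum total cost 356.

For any fixed open set, each post office goes to its cheapest open site; total = fixed + service.
{C, D, E}: P→D 5·24=120, Q→C 4·23=92, R→C 2·14=28, S→E 5·16=80. Service 320; fixed 36; total 356.
{A, C, E}: service 320 + fixed 37 = 357
{C, D}: P→D 5·24=120, Q→C 4·23=92, R→C 2·14=28, S→C 6·16=96. Service 336; fixed 24; total 360.
{A, B, C, D, E, F}: service 320 + fixed 63 = 383
No other subset beats 356.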